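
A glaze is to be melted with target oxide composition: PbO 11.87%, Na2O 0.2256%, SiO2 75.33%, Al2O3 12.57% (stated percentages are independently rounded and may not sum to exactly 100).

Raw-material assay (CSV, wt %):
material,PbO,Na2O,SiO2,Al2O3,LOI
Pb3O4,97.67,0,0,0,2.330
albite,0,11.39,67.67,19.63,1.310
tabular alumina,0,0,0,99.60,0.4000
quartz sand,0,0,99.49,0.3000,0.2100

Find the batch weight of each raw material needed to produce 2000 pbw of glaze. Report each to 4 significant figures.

In-progress results appear rounded off to 4 significant digits on the page. Full precision is held in all steps. Every reported result undergoes a single rounding; the derived quantities (the totals, net glass mass, yield, the four compositions, LOI) are re-derived at full precision from the batch weights per 2000 pbw of glass as written in the problem or answer text.
Target masses of each oxide per 2000 pbw glaze:
  PbO: 11.87% × 2000 = 237.4 pbw
  Na2O: 0.2256% × 2000 = 4.512 pbw
  SiO2: 75.33% × 2000 = 1507 pbw
  Al2O3: 12.57% × 2000 = 251.4 pbw
Balance tally, oxide-wise, given the weights on record, on the stated basis (each sum matches its target mass net of answer rounding effects):
  PbO: 243.1·0.9767 = 237.4 pbw (target 237.4 pbw)
  Na2O: 39.61·0.1139 = 4.512 pbw (target 4.512 pbw)
  SiO2: 39.61·0.6767 + 1487·0.9949 = 1506 pbw (target 1507 pbw)
  Al2O3: 39.61·0.1963 + 240.1·0.9960 + 1487·0.003000 = 251.4 pbw (target 251.4 pbw)
Auditing the glass mass value: batch total minus LOI = 2000 pbw (per-oxide target masses sum to 2000 pbw; basis as stated: 2000 pbw — rounding explains the deltas).
Summing the batch: Σ batch = 2010 pbw; Σ batch·LOI gives LOI loss = 10.27 pbw; the yield ratio, glass ÷ batch: 99.49%.

Batch per 2000 pbw glaze:
  Pb3O4: 243.1 pbw
  albite: 39.61 pbw
  tabular alumina: 240.1 pbw
  quartz sand: 1487 pbw
Total batch = 2010 pbw; LOI loss = 10.27 pbw; yield = 99.49%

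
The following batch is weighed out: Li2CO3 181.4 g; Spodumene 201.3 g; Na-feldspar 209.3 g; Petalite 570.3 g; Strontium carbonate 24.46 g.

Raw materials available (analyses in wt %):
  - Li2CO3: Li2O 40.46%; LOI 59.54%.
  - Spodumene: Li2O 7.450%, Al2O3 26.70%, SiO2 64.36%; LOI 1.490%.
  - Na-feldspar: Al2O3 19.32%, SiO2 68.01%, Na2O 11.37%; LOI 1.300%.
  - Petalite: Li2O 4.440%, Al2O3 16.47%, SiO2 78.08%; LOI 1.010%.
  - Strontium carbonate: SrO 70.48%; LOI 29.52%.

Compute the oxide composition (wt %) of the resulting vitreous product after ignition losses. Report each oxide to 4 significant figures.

Each numeric step carries full precision from start to finish; in-progress results appear with 4-significant-figure rounding between the steps. Every reported result includes exactly one rounding; all derived quantities (LOI, net glass mass, the five compositions, the totals, the yield) are rebuilt in full precision using the weight values per 1060 g of glass, as quoted within question or answer.
Delivered oxide masses:
  Li2O: 181.4·0.4046 + 201.3·0.07450 + 570.3·0.04440 = 113.7 g
  Al2O3: 201.3·0.2670 + 209.3·0.1932 + 570.3·0.1647 = 188.1 g
  SiO2: 201.3·0.6436 + 209.3·0.6801 + 570.3·0.7808 = 717.2 g
  SrO: 24.46·0.7048 = 17.24 g
  Na2O: 209.3·0.1137 = 23.80 g
LOI: 181.4·0.5954 + 201.3·0.01490 + 209.3·0.01300 + 570.3·0.01010 + 24.46·0.2952 = 126.7 g
The glass mass, total less LOI, = 1187 − 126.7 = 1060 g (the oxide masses sum to this)
each wt % is 100 × oxide ÷ glass

Glass mass = 1060 g (batch 1187 − LOI 126.7).
Composition: Li2O 10.73%, Al2O3 17.75%, SiO2 67.66%, SrO 1.626%, Na2O 2.245%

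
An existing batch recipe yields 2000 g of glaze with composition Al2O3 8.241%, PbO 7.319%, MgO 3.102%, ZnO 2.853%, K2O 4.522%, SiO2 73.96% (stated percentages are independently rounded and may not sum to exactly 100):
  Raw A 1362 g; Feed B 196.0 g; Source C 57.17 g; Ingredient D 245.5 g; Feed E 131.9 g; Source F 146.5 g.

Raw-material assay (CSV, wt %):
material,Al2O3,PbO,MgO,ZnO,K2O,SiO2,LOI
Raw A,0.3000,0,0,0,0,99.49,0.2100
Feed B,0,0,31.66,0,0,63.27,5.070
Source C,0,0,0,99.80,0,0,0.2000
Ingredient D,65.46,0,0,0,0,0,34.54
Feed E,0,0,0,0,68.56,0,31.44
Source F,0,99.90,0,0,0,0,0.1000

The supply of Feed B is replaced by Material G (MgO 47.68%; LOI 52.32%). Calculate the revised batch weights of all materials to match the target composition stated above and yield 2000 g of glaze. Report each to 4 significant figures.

Revised batch per 2000 g glaze:
  Raw A: 1487 g
  Material G: 130.1 g
  Source C: 57.17 g
  Ingredient D: 245.0 g
  Feed E: 131.9 g
  Source F: 146.5 g
Total batch = 2198 g; LOI loss = 197.5 g

Intermediates appear, rounded to four significant digits, between the steps. The working math carries full float precision in every operation. Each reported result takes exactly one rounding — all derived quantities are computed from the weighed amounts on 2000 g of glass in exact precision (the yield, the totals, LOI, net glass mass, the six compositions) as they appear in either problem or answer.
Oxide-by-oxide targets in 2000 g glaze:
  Al2O3: 8.241% × 2000 = 164.8 g
  PbO: 7.319% × 2000 = 146.4 g
  MgO: 3.102% × 2000 = 62.04 g
  ZnO: 2.853% × 2000 = 57.06 g
  K2O: 4.522% × 2000 = 90.44 g
  SiO2: 73.96% × 2000 = 1479 g
Sums-versus-targets review from the weights as reported, relative to the basis at hand (sums match the target masses net of answer rounding effects):
  Al2O3: 1487·0.003000 + 245.0·0.6546 = 164.8 g (target 164.8 g)
  PbO: 146.5·0.9990 = 146.4 g (target 146.4 g)
  MgO: 130.1·0.4768 = 62.03 g (target 62.04 g)
  ZnO: 57.17·0.9980 = 57.06 g (target 57.06 g)
  K2O: 131.9·0.6856 = 90.43 g (target 90.44 g)
  SiO2: 1487·0.9949 = 1479 g (target 1479 g)
Glass mass check: batch total minus LOI = 2000 g (the targets, summed, come to 2000 g; stated basis 2000 g — a pure rounding effect).
Summing the batch: Σ batch = 2198 g; loss to ignition Σ batch·LOI = 197.5 g; yield: glass divided by total = 91.01%.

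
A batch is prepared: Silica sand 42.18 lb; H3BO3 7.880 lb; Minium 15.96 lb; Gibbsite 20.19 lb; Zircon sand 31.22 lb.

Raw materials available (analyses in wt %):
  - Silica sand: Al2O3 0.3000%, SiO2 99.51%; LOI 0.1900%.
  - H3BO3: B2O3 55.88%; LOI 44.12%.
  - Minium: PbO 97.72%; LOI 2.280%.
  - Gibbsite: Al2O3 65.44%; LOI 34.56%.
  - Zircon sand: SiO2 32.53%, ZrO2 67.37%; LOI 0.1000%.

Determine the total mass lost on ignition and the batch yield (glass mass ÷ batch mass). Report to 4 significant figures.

LOI loss = 10.93 lb; glass = 106.5 lb; yield = 90.69%

The working math maintains full precision end to end. Mid-chain values are printed (rounded to four significant figures) at each printed step — each reported value is rounded exactly once; the derived quantities (the yield, totals, five oxide percentages, net glass mass, LOI) are recomputed from the weighed amounts at 106.5 lb of glass at full float precision as quoted within the question or the answer.
Ignition loss by material:
  Silica sand: 42.18 × 0.001900 = 0.08014 lb
  H3BO3: 7.880 × 0.4412 = 3.477 lb
  Minium: 15.96 × 0.02280 = 0.3639 lb
  Gibbsite: 20.19 × 0.3456 = 6.978 lb
  Zircon sand: 31.22 × 0.001000 = 0.03122 lb
Total LOI = 10.93 lb
Glass = batch − LOI = 117.4 − 10.93 = 106.5 lb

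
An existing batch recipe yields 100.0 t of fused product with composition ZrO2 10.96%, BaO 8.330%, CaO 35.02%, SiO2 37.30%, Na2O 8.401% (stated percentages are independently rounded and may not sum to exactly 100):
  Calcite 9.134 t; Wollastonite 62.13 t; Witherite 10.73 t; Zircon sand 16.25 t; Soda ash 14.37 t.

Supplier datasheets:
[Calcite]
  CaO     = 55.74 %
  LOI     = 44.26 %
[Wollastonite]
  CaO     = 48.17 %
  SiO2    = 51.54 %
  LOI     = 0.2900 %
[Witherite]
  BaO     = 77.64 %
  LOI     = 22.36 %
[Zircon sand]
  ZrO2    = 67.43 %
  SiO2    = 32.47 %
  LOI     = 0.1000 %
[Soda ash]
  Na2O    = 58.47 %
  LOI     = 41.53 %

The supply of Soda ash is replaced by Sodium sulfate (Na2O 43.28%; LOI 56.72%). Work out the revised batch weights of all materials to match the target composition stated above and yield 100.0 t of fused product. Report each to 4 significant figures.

Every computation holds full precision throughout. Values along the way are displayed rounded to four significant figures across the worked steps — each reported result takes just one rounding; derived quantities (yield, the totals, five oxide percentages, ignition loss, net glass mass) are recomputed at full float precision using the weight values per 100.0 t of glass, as they appear in question or answer.
Per-oxide target masses for 100.0 t fused product:
  ZrO2: 10.96% × 100.0 = 10.96 t
  BaO: 8.330% × 100.0 = 8.330 t
  CaO: 35.02% × 100.0 = 35.02 t
  SiO2: 37.30% × 100.0 = 37.30 t
  Na2O: 8.401% × 100.0 = 8.401 t
A balance pass over the oxides, with the batch weights as given, for the quoted basis mass (delivered sums recover each target within answer rounding):
  ZrO2: 16.25·0.6743 = 10.96 t (target 10.96 t)
  BaO: 10.73·0.7764 = 8.331 t (target 8.330 t)
  CaO: 9.134·0.5574 + 62.13·0.4817 = 35.02 t (target 35.02 t)
  SiO2: 62.13·0.5154 + 16.25·0.3247 = 37.30 t (target 37.30 t)
  Na2O: 19.41·0.4328 = 8.401 t (target 8.401 t)
Glass mass check: total charge less LOI = 100.0 t (oxide target masses add up to 100.0 t; versus the stated basis of 100.0 t — rounding explains the deltas).
Batch grand total — Σ batch = 117.7 t; loss to ignition Σ batch·LOI = 17.65 t; as yield: glass ÷ batch → 85.00%.

Revised batch per 100.0 t fused product:
  Calcite: 9.134 t
  Wollastonite: 62.13 t
  Witherite: 10.73 t
  Zircon sand: 16.25 t
  Sodium sulfate: 19.41 t
Total batch = 117.7 t; LOI loss = 17.65 t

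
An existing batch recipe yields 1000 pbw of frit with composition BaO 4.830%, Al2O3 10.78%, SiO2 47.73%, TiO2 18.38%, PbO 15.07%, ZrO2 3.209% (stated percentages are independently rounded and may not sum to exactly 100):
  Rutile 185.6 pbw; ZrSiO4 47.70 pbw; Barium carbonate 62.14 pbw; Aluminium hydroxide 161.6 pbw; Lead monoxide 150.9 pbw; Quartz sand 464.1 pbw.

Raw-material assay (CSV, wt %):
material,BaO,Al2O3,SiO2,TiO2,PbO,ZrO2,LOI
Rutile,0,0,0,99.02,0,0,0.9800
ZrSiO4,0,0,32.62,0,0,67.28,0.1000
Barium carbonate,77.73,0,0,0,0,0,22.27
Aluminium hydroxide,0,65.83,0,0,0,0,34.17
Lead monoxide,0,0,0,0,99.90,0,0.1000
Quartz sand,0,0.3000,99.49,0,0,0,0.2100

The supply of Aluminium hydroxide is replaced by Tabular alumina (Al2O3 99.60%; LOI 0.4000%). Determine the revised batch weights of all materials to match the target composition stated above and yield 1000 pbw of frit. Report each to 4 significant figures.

Each numeric step carries exact precision in all steps; in-progress results are printed rounded to 4 significant digits at each printed step — exactly one rounding lands on every reported number; all derived quantities are computed from the weighed amounts per 1000 pbw of glass in full precision (glass mass, the six compositions, the yield, totals, ignition loss), as set out in the problem or answer text.
Per-oxide target masses for 1000 pbw frit:
  BaO: 4.830% × 1000 = 48.30 pbw
  Al2O3: 10.78% × 1000 = 107.8 pbw
  SiO2: 47.73% × 1000 = 477.3 pbw
  TiO2: 18.38% × 1000 = 183.8 pbw
  PbO: 15.07% × 1000 = 150.7 pbw
  ZrO2: 3.209% × 1000 = 32.09 pbw
Checking each oxide sum using the reported weights, relative to the basis at hand (each sum matches its target mass modulo rounding of the values):
  BaO: 62.14·0.7773 = 48.30 pbw (target 48.30 pbw)
  Al2O3: 106.8·0.9960 + 464.1·0.003000 = 107.8 pbw (target 107.8 pbw)
  SiO2: 47.70·0.3262 + 464.1·0.9949 = 477.3 pbw (target 477.3 pbw)
  TiO2: 185.6·0.9902 = 183.8 pbw (target 183.8 pbw)
  PbO: 150.9·0.9990 = 150.7 pbw (target 150.7 pbw)
  ZrO2: 47.70·0.6728 = 32.09 pbw (target 32.09 pbw)
Glass-mass bookkeeping: Σ batch − LOI loss = 1000 pbw (targets for the oxides total 1000 pbw; against the stated basis, 1000 pbw — any gap is answer rounding).
Summing the batch: Σ batch = 1017 pbw; LOI loss = Σ batch·LOI = 17.26 pbw; yield, glass over the total, = 98.30%.

Revised batch per 1000 pbw frit:
  Rutile: 185.6 pbw
  ZrSiO4: 47.70 pbw
  Barium carbonate: 62.14 pbw
  Tabular alumina: 106.8 pbw
  Lead monoxide: 150.9 pbw
  Quartz sand: 464.1 pbw
Total batch = 1017 pbw; LOI loss = 17.26 pbw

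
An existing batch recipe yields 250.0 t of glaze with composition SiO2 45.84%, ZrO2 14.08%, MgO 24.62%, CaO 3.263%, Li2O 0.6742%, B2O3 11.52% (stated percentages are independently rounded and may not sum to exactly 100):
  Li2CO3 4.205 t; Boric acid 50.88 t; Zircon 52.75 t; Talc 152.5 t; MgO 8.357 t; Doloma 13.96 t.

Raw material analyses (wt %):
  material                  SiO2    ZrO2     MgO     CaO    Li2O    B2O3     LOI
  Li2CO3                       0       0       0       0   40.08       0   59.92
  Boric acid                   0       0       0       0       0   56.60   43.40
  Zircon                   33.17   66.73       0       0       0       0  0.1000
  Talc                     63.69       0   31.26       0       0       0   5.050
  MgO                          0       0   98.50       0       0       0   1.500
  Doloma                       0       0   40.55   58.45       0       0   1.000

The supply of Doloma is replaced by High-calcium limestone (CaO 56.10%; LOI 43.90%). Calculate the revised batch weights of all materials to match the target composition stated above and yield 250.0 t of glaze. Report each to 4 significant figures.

Revised batch per 250.0 t glaze:
  Li2CO3: 4.205 t
  Boric acid: 50.88 t
  Zircon: 52.75 t
  Talc: 152.5 t
  MgO: 14.10 t
  High-calcium limestone: 14.54 t
Total batch = 289.0 t; LOI loss = 38.95 t

All arithmetic holds exact precision at all times; working values are displayed rounded to four significant digits in the printout; every reported result is rounded once only; all derived quantities, including net glass mass, six oxide percentages, the totals, yield, ignition loss, are rebuilt from the weighed amounts for 250.0 t of glass in exact precision, as set out in the problem or answer text.
Oxide-by-oxide targets in 250.0 t glaze:
  SiO2: 45.84% × 250.0 = 114.6 t
  ZrO2: 14.08% × 250.0 = 35.20 t
  MgO: 24.62% × 250.0 = 61.55 t
  CaO: 3.263% × 250.0 = 8.158 t
  Li2O: 0.6742% × 250.0 = 1.686 t
  B2O3: 11.52% × 250.0 = 28.80 t
A balance pass over the oxides, given the weights on record, for the quoted basis mass (summed amounts equal target values up to rounding of the answer):
  SiO2: 52.75·0.3317 + 152.5·0.6369 = 114.6 t (target 114.6 t)
  ZrO2: 52.75·0.6673 = 35.20 t (target 35.20 t)
  MgO: 152.5·0.3126 + 14.10·0.9850 = 61.56 t (target 61.55 t)
  CaO: 14.54·0.5610 = 8.157 t (target 8.158 t)
  Li2O: 4.205·0.4008 = 1.685 t (target 1.686 t)
  B2O3: 50.88·0.5660 = 28.80 t (target 28.80 t)
Glass-mass bookkeeping: the batch minus its LOI: 250.0 t (per-oxide target masses sum to 250.0 t; the stated basis being 250.0 t — any gap is answer rounding).
Batch grand total — Σ batch = 289.0 t; Σ batch·LOI gives LOI loss = 38.95 t; glass ÷ batch gives a yield of 86.52%.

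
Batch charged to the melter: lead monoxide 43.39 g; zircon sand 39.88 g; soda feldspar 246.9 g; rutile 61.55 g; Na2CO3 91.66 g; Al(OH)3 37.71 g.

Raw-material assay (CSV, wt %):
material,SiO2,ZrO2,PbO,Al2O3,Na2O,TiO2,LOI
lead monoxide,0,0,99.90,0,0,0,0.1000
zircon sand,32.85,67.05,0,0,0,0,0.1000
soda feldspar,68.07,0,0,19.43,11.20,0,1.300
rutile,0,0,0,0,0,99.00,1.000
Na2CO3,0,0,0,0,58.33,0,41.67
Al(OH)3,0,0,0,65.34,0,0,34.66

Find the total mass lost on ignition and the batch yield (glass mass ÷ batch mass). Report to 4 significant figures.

LOI loss = 55.17 g; glass = 465.9 g; yield = 89.41%

Values along the way appear with 4-significant-digit rounding across the worked steps; the working math carries exact precision throughout — every reported value is rounded once only. The derived quantities are computed in exact precision (six oxide percentages, glass mass, LOI, the yield, the totals) from the batch weights for 465.9 g of glass, exactly as printed in question or answer.
Each material's LOI contribution:
  lead monoxide: 43.39 × 0.001000 = 0.04339 g
  zircon sand: 39.88 × 0.001000 = 0.03988 g
  soda feldspar: 246.9 × 0.01300 = 3.210 g
  rutile: 61.55 × 0.01000 = 0.6155 g
  Na2CO3: 91.66 × 0.4167 = 38.19 g
  Al(OH)3: 37.71 × 0.3466 = 13.07 g
Total LOI = 55.17 g
Glass = batch − LOI = 521.1 − 55.17 = 465.9 g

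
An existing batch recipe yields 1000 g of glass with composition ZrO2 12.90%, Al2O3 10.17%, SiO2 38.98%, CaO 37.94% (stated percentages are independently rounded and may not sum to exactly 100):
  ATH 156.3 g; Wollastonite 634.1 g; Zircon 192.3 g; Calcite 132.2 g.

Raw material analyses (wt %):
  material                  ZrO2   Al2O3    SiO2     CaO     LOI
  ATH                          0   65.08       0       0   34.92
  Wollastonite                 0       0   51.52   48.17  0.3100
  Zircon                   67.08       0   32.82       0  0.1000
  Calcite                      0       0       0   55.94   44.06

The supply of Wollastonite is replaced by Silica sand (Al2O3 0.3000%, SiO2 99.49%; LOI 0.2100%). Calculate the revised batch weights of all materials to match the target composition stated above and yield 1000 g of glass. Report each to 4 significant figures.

Every computation runs at full precision through the solve. The intermediate values are displayed, rounded to 4 significant digits, across the worked steps; each reported result receives exactly one rounding; the derived quantities (the yield, totals, four oxide percentages, ignition loss, glass mass) are rebuilt in full precision from the weighed amounts on 1000 g of glass, as quoted within the problem or answer text.
Oxide mass targets, per 1000 g glass:
  ZrO2: 12.90% × 1000 = 129.0 g
  Al2O3: 10.17% × 1000 = 101.7 g
  SiO2: 38.98% × 1000 = 389.8 g
  CaO: 37.94% × 1000 = 379.4 g
Oxide-by-oxide audit on the weights just shown, under the basis named above (oxide sums agree with the targets exact up to rounding of places):
  ZrO2: 192.3·0.6708 = 129.0 g (target 129.0 g)
  Al2O3: 154.8·0.6508 + 328.4·0.003000 = 101.7 g (target 101.7 g)
  SiO2: 328.4·0.9949 + 192.3·0.3282 = 389.8 g (target 389.8 g)
  CaO: 678.2·0.5594 = 379.4 g (target 379.4 g)
Consistency of the glass mass: the batch minus its LOI: 999.9 g (the targets, summed, come to 999.9 g; against the stated basis, 1000 g — any gap is answer rounding).
Summing the batch: Σ batch = 1354 g; the LOI term Σ batch·LOI equals 353.8 g; yield, glass over the total, = 73.87%.

Revised batch per 1000 g glass:
  ATH: 154.8 g
  Silica sand: 328.4 g
  Zircon: 192.3 g
  Calcite: 678.2 g
Total batch = 1354 g; LOI loss = 353.8 g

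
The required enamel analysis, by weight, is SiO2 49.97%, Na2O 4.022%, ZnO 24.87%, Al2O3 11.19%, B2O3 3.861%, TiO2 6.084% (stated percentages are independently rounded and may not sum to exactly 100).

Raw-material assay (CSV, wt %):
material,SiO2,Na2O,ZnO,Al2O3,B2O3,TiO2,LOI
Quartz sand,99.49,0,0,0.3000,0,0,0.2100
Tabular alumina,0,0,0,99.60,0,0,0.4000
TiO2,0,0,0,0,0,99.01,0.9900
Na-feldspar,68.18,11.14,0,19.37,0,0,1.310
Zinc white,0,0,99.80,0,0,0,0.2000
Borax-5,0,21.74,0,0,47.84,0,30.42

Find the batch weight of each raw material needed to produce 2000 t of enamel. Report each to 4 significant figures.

Batch per 2000 t enamel:
  Quartz sand: 725.6 t
  Tabular alumina: 143.3 t
  TiO2: 122.9 t
  Na-feldspar: 407.1 t
  Zinc white: 498.4 t
  Borax-5: 161.4 t
Total batch = 2059 t; LOI loss = 58.74 t; yield = 97.15%

Exact precision is maintained through the solve; working values are shown (rounded to 4 significant figures) alongside each step — exactly one rounding is applied to each reported result. The derived quantities (six oxide percentages, yield, totals, LOI, glass mass) are re-derived in full precision using the weight values per 2000 t of glass, as written in either problem or answer.
Oxide mass targets, per 2000 t enamel:
  SiO2: 49.97% × 2000 = 999.4 t
  Na2O: 4.022% × 2000 = 80.44 t
  ZnO: 24.87% × 2000 = 497.4 t
  Al2O3: 11.19% × 2000 = 223.8 t
  B2O3: 3.861% × 2000 = 77.22 t
  TiO2: 6.084% × 2000 = 121.7 t
Oxide-by-oxide audit working from each reported weight, versus the basis set out (sum by sum, the targets are met given rounding of the digits):
  SiO2: 725.6·0.9949 + 407.1·0.6818 = 999.5 t (target 999.4 t)
  Na2O: 407.1·0.1114 + 161.4·0.2174 = 80.44 t (target 80.44 t)
  ZnO: 498.4·0.9980 = 497.4 t (target 497.4 t)
  Al2O3: 725.6·0.003000 + 143.3·0.9960 + 407.1·0.1937 = 223.8 t (target 223.8 t)
  B2O3: 161.4·0.4784 = 77.21 t (target 77.22 t)
  TiO2: 122.9·0.9901 = 121.7 t (target 121.7 t)
The glass-mass cross-check: total batch − LOI = 2000 t (the targets, summed, come to 2000 t; versus the stated basis of 2000 t — rounding explains the deltas).
Summing the batch: Σ batch = 2059 t; loss to ignition Σ batch·LOI = 58.74 t; as yield: glass ÷ batch → 97.15%.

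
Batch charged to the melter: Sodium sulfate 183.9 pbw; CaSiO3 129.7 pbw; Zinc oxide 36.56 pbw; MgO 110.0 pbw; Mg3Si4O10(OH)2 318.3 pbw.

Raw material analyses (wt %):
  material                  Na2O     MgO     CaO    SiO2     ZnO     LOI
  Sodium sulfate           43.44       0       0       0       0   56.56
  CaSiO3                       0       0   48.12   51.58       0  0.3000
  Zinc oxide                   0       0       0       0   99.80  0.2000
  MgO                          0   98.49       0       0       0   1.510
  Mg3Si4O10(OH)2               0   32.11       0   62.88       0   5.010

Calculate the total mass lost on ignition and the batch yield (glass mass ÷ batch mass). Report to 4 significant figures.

LOI loss = 122.1 pbw; glass = 656.4 pbw; yield = 84.32%

Mid-chain values are rounded to 4 significant digits when displayed; the working math keeps exact precision in all steps. Every reported figure takes exactly one rounding — derived quantities are rebuilt starting from the weights per 656.4 pbw of glass in full float precision (the totals, the yield, LOI, five oxide percentages, net glass mass) precisely as stated by either problem or answer.
Loss on ignition, line by line:
  Sodium sulfate: 183.9 × 0.5656 = 104.0 pbw
  CaSiO3: 129.7 × 0.003000 = 0.3891 pbw
  Zinc oxide: 36.56 × 0.002000 = 0.07312 pbw
  MgO: 110.0 × 0.01510 = 1.661 pbw
  Mg3Si4O10(OH)2: 318.3 × 0.05010 = 15.95 pbw
Total LOI = 122.1 pbw
Glass = batch − LOI = 778.5 − 122.1 = 656.4 pbw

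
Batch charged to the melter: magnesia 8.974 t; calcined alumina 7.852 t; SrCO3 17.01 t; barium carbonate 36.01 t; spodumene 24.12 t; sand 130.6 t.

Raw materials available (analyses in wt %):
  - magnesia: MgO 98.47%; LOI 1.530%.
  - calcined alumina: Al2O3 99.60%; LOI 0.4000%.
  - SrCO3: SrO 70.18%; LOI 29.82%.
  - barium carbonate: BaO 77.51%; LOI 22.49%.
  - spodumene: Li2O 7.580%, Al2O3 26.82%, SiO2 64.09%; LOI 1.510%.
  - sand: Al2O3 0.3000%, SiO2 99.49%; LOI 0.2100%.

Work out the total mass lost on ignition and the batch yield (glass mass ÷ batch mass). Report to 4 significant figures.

LOI loss = 13.98 t; glass = 210.6 t; yield = 93.78%

The whole derivation runs at exact precision end to end. Mid-chain values are printed with 4-significant-digit rounding in the printout; each reported result is rounded a single time. Derived quantities, which include the totals, ignition loss, the yield, glass mass, six oxide percentages, are rebuilt in full float precision, as given in the problem or answer text, starting from the weights for 210.6 t of glass.
Loss on ignition, line by line:
  magnesia: 8.974 × 0.01530 = 0.1373 t
  calcined alumina: 7.852 × 0.004000 = 0.03141 t
  SrCO3: 17.01 × 0.2982 = 5.072 t
  barium carbonate: 36.01 × 0.2249 = 8.099 t
  spodumene: 24.12 × 0.01510 = 0.3642 t
  sand: 130.6 × 0.002100 = 0.2743 t
Total LOI = 13.98 t
Glass = batch − LOI = 224.6 − 13.98 = 210.6 t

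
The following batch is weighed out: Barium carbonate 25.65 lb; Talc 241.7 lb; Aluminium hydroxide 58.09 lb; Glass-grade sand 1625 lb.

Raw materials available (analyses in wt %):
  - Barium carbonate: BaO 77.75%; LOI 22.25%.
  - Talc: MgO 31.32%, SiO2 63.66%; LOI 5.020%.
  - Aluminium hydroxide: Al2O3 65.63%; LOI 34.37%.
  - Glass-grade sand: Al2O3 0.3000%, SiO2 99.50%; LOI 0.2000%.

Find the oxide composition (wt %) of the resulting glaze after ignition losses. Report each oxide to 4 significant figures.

In-progress results are printed rounded to 4 significant digits across the worked steps — all internal work runs at full precision from first step to last. A single rounding finalizes each reported result — derived quantities, which include ignition loss, totals, glass mass, yield, the four compositions, are computed in full float precision, exactly as shown in the problem or answer text, from the batch weights on 1909 lb of glass.
Per-oxide mass from batch:
  BaO: 25.65·0.7775 = 19.94 lb
  MgO: 241.7·0.3132 = 75.70 lb
  Al2O3: 58.09·0.6563 + 1625·0.003000 = 43.00 lb
  SiO2: 241.7·0.6366 + 1625·0.9950 = 1771 lb
LOI: 25.65·0.2225 + 241.7·0.05020 + 58.09·0.3437 + 1625·0.002000 = 41.06 lb
The glass mass, total less LOI, = 1950 − 41.06 = 1909 lb (= the summed oxide contributions)
wt %: oxide over glass, times 100

Glass mass = 1909 lb (batch 1950 − LOI 41.06).
Composition: BaO 1.044%, MgO 3.965%, Al2O3 2.252%, SiO2 92.74%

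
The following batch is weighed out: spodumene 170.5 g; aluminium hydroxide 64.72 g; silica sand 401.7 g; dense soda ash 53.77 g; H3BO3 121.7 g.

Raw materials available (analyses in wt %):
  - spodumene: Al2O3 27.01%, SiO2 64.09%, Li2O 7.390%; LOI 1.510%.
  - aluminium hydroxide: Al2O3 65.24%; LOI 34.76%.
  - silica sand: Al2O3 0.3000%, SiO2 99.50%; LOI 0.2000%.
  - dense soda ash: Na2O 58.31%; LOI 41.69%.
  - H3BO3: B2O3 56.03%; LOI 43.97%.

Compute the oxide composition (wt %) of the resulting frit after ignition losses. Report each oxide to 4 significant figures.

Glass mass = 710.6 g (batch 812.4 − LOI 101.8).
Composition: Al2O3 12.59%, B2O3 9.596%, SiO2 71.63%, Na2O 4.412%, Li2O 1.773%

In-progress results are displayed, with 4-significant-figure rounding, within the worked lines — every computation carries full float precision from first step to last — a single rounding finalizes every reported value. Derived quantities, including totals, LOI, the five compositions, yield, net glass mass, are carried from the weighed amounts at 710.6 g of glass in exact precision exactly as printed in question or answer.
Oxide-by-oxide delivered mass:
  Al2O3: 170.5·0.2701 + 64.72·0.6524 + 401.7·0.003000 = 89.48 g
  B2O3: 121.7·0.5603 = 68.19 g
  SiO2: 170.5·0.6409 + 401.7·0.9950 = 509.0 g
  Na2O: 53.77·0.5831 = 31.35 g
  Li2O: 170.5·0.07390 = 12.60 g
LOI: 170.5·0.01510 + 64.72·0.3476 + 401.7·0.002000 + 53.77·0.4169 + 121.7·0.4397 = 101.8 g
Net of LOI, the glass mass = 812.4 − 101.8 = 710.6 g (= the summed oxide contributions)
each oxide over glass, ×100, is wt %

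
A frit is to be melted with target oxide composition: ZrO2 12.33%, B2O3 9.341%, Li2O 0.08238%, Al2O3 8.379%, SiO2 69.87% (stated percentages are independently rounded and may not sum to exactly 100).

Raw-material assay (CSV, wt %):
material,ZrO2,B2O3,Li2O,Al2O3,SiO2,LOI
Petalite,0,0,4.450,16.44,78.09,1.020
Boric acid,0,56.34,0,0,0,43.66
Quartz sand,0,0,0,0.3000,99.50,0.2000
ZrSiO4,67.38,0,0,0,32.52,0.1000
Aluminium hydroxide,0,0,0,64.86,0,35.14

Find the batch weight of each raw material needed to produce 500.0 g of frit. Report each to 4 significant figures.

Batch per 500.0 g frit:
  Petalite: 9.256 g
  Boric acid: 82.90 g
  Quartz sand: 313.9 g
  ZrSiO4: 91.50 g
  Aluminium hydroxide: 60.79 g
Total batch = 558.3 g; LOI loss = 58.37 g; yield = 89.55%

In-progress results are displayed (rounded to four significant digits) in the printout — each numeric step runs at full float precision throughout — a single rounding finalizes every reported value — the derived quantities are computed at full precision (the totals, yield, ignition loss, net glass mass, the five compositions) from the batch weights per 500.0 g of glass, as written in the problem or answer text.
The oxide mass targets at 500.0 g frit:
  ZrO2: 12.33% × 500.0 = 61.65 g
  B2O3: 9.341% × 500.0 = 46.70 g
  Li2O: 0.08238% × 500.0 = 0.4119 g
  Al2O3: 8.379% × 500.0 = 41.90 g
  SiO2: 69.87% × 500.0 = 349.4 g
Verifying the oxide balance working from each reported weight, against the basis in use (oxide sums agree with the targets up to rounding of the answer):
  ZrO2: 91.50·0.6738 = 61.65 g (target 61.65 g)
  B2O3: 82.90·0.5634 = 46.71 g (target 46.70 g)
  Li2O: 9.256·0.04450 = 0.4119 g (target 0.4119 g)
  Al2O3: 9.256·0.1644 + 313.9·0.003000 + 60.79·0.6486 = 41.89 g (target 41.90 g)
  SiO2: 9.256·0.7809 + 313.9·0.9950 + 91.50·0.3252 = 349.3 g (target 349.4 g)
Mass balance on the glass: net batch after ignition = 500.0 g (the Σ of target masses is 500.0 g; the stated basis being 500.0 g — differing by rounding only).
Summing the batch: Σ batch = 558.3 g; LOI loss = Σ batch·LOI = 58.37 g; the yield ratio, glass ÷ batch: 89.55%.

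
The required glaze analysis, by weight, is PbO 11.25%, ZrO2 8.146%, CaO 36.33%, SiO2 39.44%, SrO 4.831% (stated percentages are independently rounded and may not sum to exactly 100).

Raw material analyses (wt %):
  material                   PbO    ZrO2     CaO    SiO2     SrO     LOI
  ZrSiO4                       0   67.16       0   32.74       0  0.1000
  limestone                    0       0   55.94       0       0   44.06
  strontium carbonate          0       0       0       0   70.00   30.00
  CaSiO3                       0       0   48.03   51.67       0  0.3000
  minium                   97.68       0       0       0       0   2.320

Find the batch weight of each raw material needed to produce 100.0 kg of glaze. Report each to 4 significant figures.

Batch per 100.0 kg glaze:
  ZrSiO4: 12.13 kg
  limestone: 6.006 kg
  strontium carbonate: 6.901 kg
  CaSiO3: 68.65 kg
  minium: 11.52 kg
Total batch = 105.2 kg; LOI loss = 5.202 kg; yield = 95.06%

Mid-chain values are displayed (rounded to 4 significant digits) at each printed step; the whole derivation keeps full precision throughout; every reported number takes a single rounding — derived quantities (the five compositions, net glass mass, the totals, LOI, the yield) are rebuilt from the weighed amounts on 100.0 kg of glass at full float precision exactly as printed in the problem or the answer.
Per-oxide target masses for 100.0 kg glaze:
  PbO: 11.25% × 100.0 = 11.25 kg
  ZrO2: 8.146% × 100.0 = 8.146 kg
  CaO: 36.33% × 100.0 = 36.33 kg
  SiO2: 39.44% × 100.0 = 39.44 kg
  SrO: 4.831% × 100.0 = 4.831 kg
Mass-balance tally per oxide given the weights on record, at the basis given (every target is met by its sum given rounding of the digits):
  PbO: 11.52·0.9768 = 11.25 kg (target 11.25 kg)
  ZrO2: 12.13·0.6716 = 8.147 kg (target 8.146 kg)
  CaO: 6.006·0.5594 + 68.65·0.4803 = 36.33 kg (target 36.33 kg)
  SiO2: 12.13·0.3274 + 68.65·0.5167 = 39.44 kg (target 39.44 kg)
  SrO: 6.901·0.7000 = 4.831 kg (target 4.831 kg)
Consistency of the glass mass: batch Σ − ignition loss = 100.0 kg (the targets, summed, come to 100.0 kg; stated basis 100.0 kg — rounding explains the deltas).
Batch grand total — Σ batch = 105.2 kg; LOI loss = Σ batch·LOI = 5.202 kg; the yield ratio, glass ÷ batch: 95.06%.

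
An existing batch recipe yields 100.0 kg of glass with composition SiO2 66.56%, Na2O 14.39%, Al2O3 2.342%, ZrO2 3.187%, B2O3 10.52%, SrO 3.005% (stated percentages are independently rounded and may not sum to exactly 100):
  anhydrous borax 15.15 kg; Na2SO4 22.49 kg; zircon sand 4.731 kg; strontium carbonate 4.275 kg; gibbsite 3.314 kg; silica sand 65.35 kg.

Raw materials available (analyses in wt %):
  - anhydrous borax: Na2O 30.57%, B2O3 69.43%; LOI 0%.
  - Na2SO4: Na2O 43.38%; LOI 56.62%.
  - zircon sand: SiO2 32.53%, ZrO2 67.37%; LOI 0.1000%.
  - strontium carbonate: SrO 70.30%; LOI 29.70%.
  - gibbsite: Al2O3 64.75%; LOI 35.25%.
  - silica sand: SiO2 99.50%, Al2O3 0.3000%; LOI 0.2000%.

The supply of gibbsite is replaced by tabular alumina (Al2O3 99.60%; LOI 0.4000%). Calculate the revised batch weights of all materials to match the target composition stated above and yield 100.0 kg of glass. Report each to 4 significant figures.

The working math holds full float precision at every stage; intermediates are printed, with 4-significant-figure rounding, across the worked steps; each reported figure sees exactly one rounding; derived quantities are re-derived in exact precision (net glass mass, totals, yield, six oxide percentages, LOI) starting from the weights on 100.0 kg of glass as quoted within question or answer.
Oxide-by-oxide targets in 100.0 kg glass:
  SiO2: 66.56% × 100.0 = 66.56 kg
  Na2O: 14.39% × 100.0 = 14.39 kg
  Al2O3: 2.342% × 100.0 = 2.342 kg
  ZrO2: 3.187% × 100.0 = 3.187 kg
  B2O3: 10.52% × 100.0 = 10.52 kg
  SrO: 3.005% × 100.0 = 3.005 kg
Per-oxide balance check with the batch weights as given, at the basis given (delivered sums recover each target net of answer rounding effects):
  SiO2: 4.731·0.3253 + 65.35·0.9950 = 66.56 kg (target 66.56 kg)
  Na2O: 15.15·0.3057 + 22.49·0.4338 = 14.39 kg (target 14.39 kg)
  Al2O3: 2.155·0.9960 + 65.35·0.003000 = 2.342 kg (target 2.342 kg)
  ZrO2: 4.731·0.6737 = 3.187 kg (target 3.187 kg)
  B2O3: 15.15·0.6943 = 10.52 kg (target 10.52 kg)
  SrO: 4.275·0.7030 = 3.005 kg (target 3.005 kg)
Glass-mass closure: total charge less LOI = 100.0 kg (summing oxide targets gives 100.0 kg; the stated basis being 100.0 kg — rounding explains the deltas).
Summing the batch: Σ batch = 114.2 kg; loss to ignition Σ batch·LOI = 14.15 kg; as yield: glass ÷ batch → 87.61%.

Revised batch per 100.0 kg glass:
  anhydrous borax: 15.15 kg
  Na2SO4: 22.49 kg
  zircon sand: 4.731 kg
  strontium carbonate: 4.275 kg
  tabular alumina: 2.155 kg
  silica sand: 65.35 kg
Total batch = 114.2 kg; LOI loss = 14.15 kg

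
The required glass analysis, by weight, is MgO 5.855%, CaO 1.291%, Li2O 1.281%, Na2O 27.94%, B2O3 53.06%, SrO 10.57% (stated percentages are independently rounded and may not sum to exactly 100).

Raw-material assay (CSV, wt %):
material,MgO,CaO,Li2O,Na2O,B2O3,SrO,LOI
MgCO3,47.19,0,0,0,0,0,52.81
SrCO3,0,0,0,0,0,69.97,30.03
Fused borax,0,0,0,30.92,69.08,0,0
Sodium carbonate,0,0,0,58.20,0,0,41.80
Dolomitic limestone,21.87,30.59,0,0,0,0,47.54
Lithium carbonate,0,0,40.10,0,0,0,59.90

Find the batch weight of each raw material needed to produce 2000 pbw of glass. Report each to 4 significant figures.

In-progress results are rounded to four significant digits when quoted — the whole derivation holds full precision at each step — a single rounding produces every reported number — all derived quantities are rebuilt at exact precision (LOI, net glass mass, yield, the six compositions, totals) using the weight values on 2000 pbw of glass as written in the problem or the answer.
Target masses of each oxide per 2000 pbw glass:
  MgO: 5.855% × 2000 = 117.1 pbw
  CaO: 1.291% × 2000 = 25.82 pbw
  Li2O: 1.281% × 2000 = 25.62 pbw
  Na2O: 27.94% × 2000 = 558.8 pbw
  B2O3: 53.06% × 2000 = 1061 pbw
  SrO: 10.57% × 2000 = 211.4 pbw
Mass-balance tally per oxide on the weights just shown, per the basis as stated (oxide sums agree with the targets once rounding is allowed for):
  MgO: 209.0·0.4719 + 84.41·0.2187 = 117.1 pbw (target 117.1 pbw)
  CaO: 84.41·0.3059 = 25.82 pbw (target 25.82 pbw)
  Li2O: 63.89·0.4010 = 25.62 pbw (target 25.62 pbw)
  Na2O: 1536·0.3092 + 144.0·0.5820 = 558.7 pbw (target 558.8 pbw)
  B2O3: 1536·0.6908 = 1061 pbw (target 1061 pbw)
  SrO: 302.1·0.6997 = 211.4 pbw (target 211.4 pbw)
Auditing the glass mass value: net batch after ignition = 2000 pbw (the Σ of target masses is 2000 pbw; against the stated basis, 2000 pbw — gaps are rounding artifacts).
Adding the batch up: Σ batch = 2339 pbw; loss to ignition Σ batch·LOI = 339.7 pbw; glass ÷ batch gives a yield of 85.48%.

Batch per 2000 pbw glass:
  MgCO3: 209.0 pbw
  SrCO3: 302.1 pbw
  Fused borax: 1536 pbw
  Sodium carbonate: 144.0 pbw
  Dolomitic limestone: 84.41 pbw
  Lithium carbonate: 63.89 pbw
Total batch = 2339 pbw; LOI loss = 339.7 pbw; yield = 85.48%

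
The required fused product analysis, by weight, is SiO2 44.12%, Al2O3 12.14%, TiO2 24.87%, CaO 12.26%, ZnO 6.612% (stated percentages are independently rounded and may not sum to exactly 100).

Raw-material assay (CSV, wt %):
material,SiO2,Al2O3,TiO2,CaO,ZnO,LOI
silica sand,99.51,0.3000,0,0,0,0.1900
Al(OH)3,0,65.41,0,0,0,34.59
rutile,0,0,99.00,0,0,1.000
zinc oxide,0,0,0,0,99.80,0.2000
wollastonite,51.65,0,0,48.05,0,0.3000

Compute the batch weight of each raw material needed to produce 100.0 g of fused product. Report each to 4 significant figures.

Batch per 100.0 g fused product:
  silica sand: 31.09 g
  Al(OH)3: 18.42 g
  rutile: 25.12 g
  zinc oxide: 6.625 g
  wollastonite: 25.52 g
Total batch = 106.8 g; LOI loss = 6.772 g; yield = 93.66%

The intermediate values are rounded to four significant digits as shown. All internal work maintains exact precision throughout. Every reported number includes exactly one rounding. The derived quantities (the yield, the five compositions, LOI, the totals, glass mass) are recomputed using the weight values per 100.0 g of glass at full precision, precisely as stated by question or answer.
Oxide-by-oxide targets in 100.0 g fused product:
  SiO2: 44.12% × 100.0 = 44.12 g
  Al2O3: 12.14% × 100.0 = 12.14 g
  TiO2: 24.87% × 100.0 = 24.87 g
  CaO: 12.26% × 100.0 = 12.26 g
  ZnO: 6.612% × 100.0 = 6.612 g
A balance pass over the oxides, using the reported weights, on the stated basis (every target is met by its sum once rounding is allowed for):
  SiO2: 31.09·0.9951 + 25.52·0.5165 = 44.12 g (target 44.12 g)
  Al2O3: 31.09·0.003000 + 18.42·0.6541 = 12.14 g (target 12.14 g)
  TiO2: 25.12·0.9900 = 24.87 g (target 24.87 g)
  CaO: 25.52·0.4805 = 12.26 g (target 12.26 g)
  ZnO: 6.625·0.9980 = 6.612 g (target 6.612 g)
Glass-mass closure: batch Σ − ignition loss = 100.0 g (the targets, summed, come to 100.0 g; against the stated basis, 100.0 g — differing by rounding only).
Summing the batch: Σ batch = 106.8 g; LOI loss = Σ batch·LOI = 6.772 g; yield = glass ÷ total batch = 93.66%.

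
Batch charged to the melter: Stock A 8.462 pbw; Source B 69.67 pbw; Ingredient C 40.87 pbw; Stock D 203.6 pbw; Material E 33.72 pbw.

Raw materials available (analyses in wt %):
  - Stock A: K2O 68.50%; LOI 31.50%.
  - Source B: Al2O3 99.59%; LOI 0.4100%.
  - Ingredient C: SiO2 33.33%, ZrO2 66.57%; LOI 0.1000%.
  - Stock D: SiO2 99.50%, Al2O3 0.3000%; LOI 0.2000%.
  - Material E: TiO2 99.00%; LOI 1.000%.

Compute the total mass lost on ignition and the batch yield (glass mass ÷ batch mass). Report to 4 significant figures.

Working values appear with 4-significant-digit rounding at each printed step; every computation holds full float precision all the way through — exactly one rounding lands on each reported result; all derived quantities, which include the totals, the yield, net glass mass, five oxide percentages, LOI, are recomputed at full precision, as written in the problem or the answer, from the batch weights for 352.6 pbw of glass.
Ignition loss by material:
  Stock A: 8.462 × 0.3150 = 2.666 pbw
  Source B: 69.67 × 0.004100 = 0.2856 pbw
  Ingredient C: 40.87 × 0.001000 = 0.04087 pbw
  Stock D: 203.6 × 0.002000 = 0.4072 pbw
  Material E: 33.72 × 0.01000 = 0.3372 pbw
Total LOI = 3.736 pbw
Glass = batch − LOI = 356.3 − 3.736 = 352.6 pbw

LOI loss = 3.736 pbw; glass = 352.6 pbw; yield = 98.95%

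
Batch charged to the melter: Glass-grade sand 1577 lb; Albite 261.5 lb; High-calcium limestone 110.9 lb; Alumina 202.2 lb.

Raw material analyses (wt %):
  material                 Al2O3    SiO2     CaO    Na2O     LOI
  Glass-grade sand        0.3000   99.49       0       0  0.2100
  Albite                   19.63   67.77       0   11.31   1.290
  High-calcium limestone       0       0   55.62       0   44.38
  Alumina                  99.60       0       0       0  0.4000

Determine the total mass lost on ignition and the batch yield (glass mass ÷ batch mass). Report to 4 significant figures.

In-progress results are printed, rounded to four significant digits, in the working. Each numeric step holds exact precision from first step to last; each reported number is rounded only once; the derived quantities are rebuilt from the weighed amounts on 2095 lb of glass in exact precision (totals, four oxide percentages, glass mass, the yield, ignition loss) exactly as shown in either problem or answer.
LOI of each material in turn:
  Glass-grade sand: 1577 × 0.002100 = 3.312 lb
  Albite: 261.5 × 0.01290 = 3.373 lb
  High-calcium limestone: 110.9 × 0.4438 = 49.22 lb
  Alumina: 202.2 × 0.004000 = 0.8088 lb
Total LOI = 56.71 lb
Glass = batch − LOI = 2152 − 56.71 = 2095 lb

LOI loss = 56.71 lb; glass = 2095 lb; yield = 97.36%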